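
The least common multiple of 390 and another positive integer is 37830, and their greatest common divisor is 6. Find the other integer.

582

gcd × lcm = product of the two integers, so the other integer is (6 × 37830) / 390 = 582.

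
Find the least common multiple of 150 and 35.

150 = 2 × 3 × 5^2
35 = 5 × 7
LCM(150, 35) = 2 × 3 × 5^2 × 7 = 1050.

1050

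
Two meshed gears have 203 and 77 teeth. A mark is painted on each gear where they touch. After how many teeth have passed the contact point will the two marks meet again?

We need the least common multiple of the intervals.
203 = 7 × 29
77 = 7 × 11
LCM(203, 77) = 7 × 11 × 29 = 2233.

2233 teeth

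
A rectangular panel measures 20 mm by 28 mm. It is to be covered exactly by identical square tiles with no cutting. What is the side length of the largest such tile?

The tile side must divide both 20 and 28, so the largest is their gcd.
20 = 2^2 × 5
28 = 2^2 × 7
gcd(20, 28) = 2^2 = 4.

4 mm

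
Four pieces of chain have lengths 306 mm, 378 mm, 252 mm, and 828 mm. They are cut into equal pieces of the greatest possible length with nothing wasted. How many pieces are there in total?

98

Piece length = gcd(306, 378, 252, 828).
306 = 2 × 3^2 × 17
378 = 2 × 3^3 × 7
252 = 2^2 × 3^2 × 7
828 = 2^2 × 3^2 × 23
gcd(306, 378, 252, 828) = 2 × 3^2 = 18.
Total pieces = 306/18 + 378/18 + 252/18 + 828/18 = 17 + 21 + 14 + 46 = 98.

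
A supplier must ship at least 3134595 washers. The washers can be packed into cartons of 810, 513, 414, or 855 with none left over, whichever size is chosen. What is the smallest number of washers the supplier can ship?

3185730

The number of washers must be a common multiple of 810, 513, 414, and 855, so a multiple of their LCM.
810 = 2 × 3^4 × 5
513 = 3^3 × 19
414 = 2 × 3^2 × 23
855 = 3^2 × 5 × 19
LCM(810, 513, 414, 855) = 2 × 3^4 × 5 × 19 × 23 = 353970.
Smallest multiple of 353970 that is ≥ 3134595: ⌈3134595/353970⌉ × 353970 = 9 × 353970 = 3185730.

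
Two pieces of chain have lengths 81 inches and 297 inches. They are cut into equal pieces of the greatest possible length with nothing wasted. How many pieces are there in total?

Piece length = gcd(81, 297).
81 = 3^4
297 = 3^3 × 11
gcd(81, 297) = 3^3 = 27.
Total pieces = 81/27 + 297/27 = 3 + 11 = 14.

14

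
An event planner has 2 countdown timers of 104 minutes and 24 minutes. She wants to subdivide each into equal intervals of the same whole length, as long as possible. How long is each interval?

The interval must divide each timer length; the longest such is the gcd.
104 = 2^3 × 13
24 = 2^3 × 3
gcd(104, 24) = 2^3 = 8.

8 minutes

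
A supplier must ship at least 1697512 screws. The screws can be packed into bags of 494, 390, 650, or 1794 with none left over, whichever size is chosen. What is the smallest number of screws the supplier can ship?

1704300

The number of screws must be a common multiple of 494, 390, 650, and 1794, so a multiple of their LCM.
494 = 2 × 13 × 19
390 = 2 × 3 × 5 × 13
650 = 2 × 5^2 × 13
1794 = 2 × 3 × 13 × 23
LCM(494, 390, 650, 1794) = 2 × 3 × 5^2 × 13 × 19 × 23 = 852150.
Smallest multiple of 852150 that is ≥ 1697512: ⌈1697512/852150⌉ × 852150 = 2 × 852150 = 1704300.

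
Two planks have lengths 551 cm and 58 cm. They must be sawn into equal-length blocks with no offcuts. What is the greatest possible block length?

29 cm

By the Euclidean algorithm:
551 = 9 × 58 + 29
58 = 2 × 29 + 0
gcd(551, 58) = 29.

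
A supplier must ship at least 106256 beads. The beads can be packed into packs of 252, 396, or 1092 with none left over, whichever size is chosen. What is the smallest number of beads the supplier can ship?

108108

The number of beads must be a common multiple of 252, 396, and 1092, so a multiple of their LCM.
252 = 2^2 × 3^2 × 7
396 = 2^2 × 3^2 × 11
1092 = 2^2 × 3 × 7 × 13
LCM(252, 396, 1092) = 2^2 × 3^2 × 7 × 11 × 13 = 36036.
Smallest multiple of 36036 that is ≥ 106256: ⌈106256/36036⌉ × 36036 = 3 × 36036 = 108108.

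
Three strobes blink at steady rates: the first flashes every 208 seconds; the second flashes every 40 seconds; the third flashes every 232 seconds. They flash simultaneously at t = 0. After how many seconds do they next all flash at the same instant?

They coincide at every common multiple of the periods; the first is the LCM.
208 = 2^4 × 13
40 = 2^3 × 5
232 = 2^3 × 29
LCM(208, 40, 232) = 2^4 × 5 × 13 × 29 = 30160.

30160 seconds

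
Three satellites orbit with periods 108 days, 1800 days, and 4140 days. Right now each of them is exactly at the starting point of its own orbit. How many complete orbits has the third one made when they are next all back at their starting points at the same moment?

30 orbits

The first common completion time is the LCM of the periods.
108 = 2^2 × 3^3
1800 = 2^3 × 3^2 × 5^2
4140 = 2^2 × 3^2 × 5 × 23
LCM(108, 1800, 4140) = 2^3 × 3^3 × 5^2 × 23 = 124200.
Orbits for period 4140: 124200 / 4140 = 30.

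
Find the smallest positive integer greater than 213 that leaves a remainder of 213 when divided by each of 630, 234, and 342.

155823

N − 213 must be a common multiple of 630, 234, and 342.
630 = 2 × 3^2 × 5 × 7
234 = 2 × 3^2 × 13
342 = 2 × 3^2 × 19
LCM(630, 234, 342) = 2 × 3^2 × 5 × 7 × 13 × 19 = 155610.
Smallest N > 213 is LCM + 213 = 155610 + 213 = 155823.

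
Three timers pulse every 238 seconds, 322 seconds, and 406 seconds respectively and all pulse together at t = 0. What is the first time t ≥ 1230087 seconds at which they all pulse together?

Joint pulses occur at multiples of LCM(238, 322, 406).
238 = 2 × 7 × 17
322 = 2 × 7 × 23
406 = 2 × 7 × 29
LCM(238, 322, 406) = 2 × 7 × 17 × 23 × 29 = 158746.
Smallest multiple of 158746 that is ≥ 1230087: ⌈1230087/158746⌉ × 158746 = 8 × 158746 = 1269968.

1269968 seconds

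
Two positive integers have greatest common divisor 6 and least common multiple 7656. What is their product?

45936

For any two positive integers, gcd × lcm = product = 6 × 7656 = 45936.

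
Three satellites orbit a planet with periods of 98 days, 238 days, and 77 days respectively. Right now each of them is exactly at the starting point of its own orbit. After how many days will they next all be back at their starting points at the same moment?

We need the least common multiple of the intervals.
98 = 2 × 7^2
238 = 2 × 7 × 17
77 = 7 × 11
LCM(98, 238, 77) = 2 × 7^2 × 11 × 17 = 18326.

18326 days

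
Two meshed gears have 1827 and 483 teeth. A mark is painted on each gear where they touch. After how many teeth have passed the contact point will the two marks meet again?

We need the least common multiple of the intervals.
1827 = 3^2 × 7 × 29
483 = 3 × 7 × 23
LCM(1827, 483) = 3^2 × 7 × 23 × 29 = 42021.

42021 teeth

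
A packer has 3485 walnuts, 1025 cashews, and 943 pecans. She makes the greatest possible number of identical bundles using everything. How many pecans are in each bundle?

Number of bundles = gcd(3485, 1025, 943).
3485 = 5 × 17 × 41
1025 = 5^2 × 41
943 = 23 × 41
gcd(3485, 1025, 943) = 41.
pecans per bundle = 943 / 41 = 23.

23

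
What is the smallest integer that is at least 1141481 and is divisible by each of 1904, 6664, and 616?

1172864

The integer must be a common multiple of 1904, 6664, and 616, so a multiple of their LCM.
1904 = 2^4 × 7 × 17
6664 = 2^3 × 7^2 × 17
616 = 2^3 × 7 × 11
LCM(1904, 6664, 616) = 2^4 × 7^2 × 11 × 17 = 146608.
Smallest multiple of 146608 that is ≥ 1141481: ⌈1141481/146608⌉ × 146608 = 8 × 146608 = 1172864.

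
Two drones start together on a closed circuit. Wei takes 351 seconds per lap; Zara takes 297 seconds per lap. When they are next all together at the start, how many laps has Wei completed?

11 laps

All finish a whole number of cycles simultaneously at t = LCM of the periods.
351 = 3^3 × 13
297 = 3^3 × 11
LCM(351, 297) = 3^3 × 11 × 13 = 3861.
Laps for period 351: 3861 / 351 = 11.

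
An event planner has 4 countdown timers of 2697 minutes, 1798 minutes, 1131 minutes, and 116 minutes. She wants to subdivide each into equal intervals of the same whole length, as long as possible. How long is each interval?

29 minutes

The interval must divide each timer length; the longest such is the gcd.
2697 = 3 × 29 × 31
1798 = 2 × 29 × 31
1131 = 3 × 13 × 29
116 = 2^2 × 29
gcd(2697, 1798, 1131, 116) = 29.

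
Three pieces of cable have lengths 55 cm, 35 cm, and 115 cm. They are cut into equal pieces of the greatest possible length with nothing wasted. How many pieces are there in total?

41

Piece length = gcd(55, 35, 115).
55 = 5 × 11
35 = 5 × 7
115 = 5 × 23
gcd(55, 35, 115) = 5.
Total pieces = 55/5 + 35/5 + 115/5 = 11 + 7 + 23 = 41.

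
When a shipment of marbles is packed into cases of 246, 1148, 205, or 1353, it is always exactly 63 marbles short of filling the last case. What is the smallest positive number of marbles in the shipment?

189357

Being 63 short of a full case of size k means N ≡ −63 (mod k), i.e. N + 63 is a multiple of each size.
246 = 2 × 3 × 41
1148 = 2^2 × 7 × 41
205 = 5 × 41
1353 = 3 × 11 × 41
LCM(246, 1148, 205, 1353) = 2^2 × 3 × 5 × 7 × 11 × 41 = 189420.
Smallest positive N is 189420 − 63 = 189357.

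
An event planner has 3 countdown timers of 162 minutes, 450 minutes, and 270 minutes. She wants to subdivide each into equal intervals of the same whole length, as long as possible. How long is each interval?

The interval must divide each timer length; the longest such is the gcd.
162 = 2 × 3^4
450 = 2 × 3^2 × 5^2
270 = 2 × 3^3 × 5
gcd(162, 450, 270) = 2 × 3^2 = 18.

18 minutes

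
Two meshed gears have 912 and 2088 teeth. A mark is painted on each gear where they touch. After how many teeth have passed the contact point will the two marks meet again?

79344 teeth

The first simultaneous occurrence is after LCM of the individual periods.
912 = 2^4 × 3 × 19
2088 = 2^3 × 3^2 × 29
LCM(912, 2088) = 2^4 × 3^2 × 19 × 29 = 79344.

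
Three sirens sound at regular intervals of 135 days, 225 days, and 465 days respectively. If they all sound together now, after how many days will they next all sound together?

20925 days

The first simultaneous occurrence is after LCM of the individual periods.
135 = 3^3 × 5
225 = 3^2 × 5^2
465 = 3 × 5 × 31
LCM(135, 225, 465) = 3^3 × 5^2 × 31 = 20925.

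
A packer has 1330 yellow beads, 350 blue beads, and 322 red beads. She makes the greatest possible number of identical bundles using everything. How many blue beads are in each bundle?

Number of bundles = gcd(1330, 350, 322).
1330 = 2 × 5 × 7 × 19
350 = 2 × 5^2 × 7
322 = 2 × 7 × 23
gcd(1330, 350, 322) = 2 × 7 = 14.
blue beads per bundle = 350 / 14 = 25.

25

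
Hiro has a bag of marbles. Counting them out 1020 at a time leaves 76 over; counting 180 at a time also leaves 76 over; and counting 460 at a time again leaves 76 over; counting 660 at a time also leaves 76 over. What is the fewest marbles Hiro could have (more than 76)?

774256

N − 76 must be a common multiple of 1020, 180, 460, and 660.
1020 = 2^2 × 3 × 5 × 17
180 = 2^2 × 3^2 × 5
460 = 2^2 × 5 × 23
660 = 2^2 × 3 × 5 × 11
LCM(1020, 180, 460, 660) = 2^2 × 3^2 × 5 × 11 × 17 × 23 = 774180.
Smallest N > 76 is LCM + 76 = 774180 + 76 = 774256.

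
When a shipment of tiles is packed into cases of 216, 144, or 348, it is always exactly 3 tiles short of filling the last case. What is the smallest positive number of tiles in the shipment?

12525

Being 3 short of a full case of size k means N ≡ −3 (mod k), i.e. N + 3 is a multiple of each size.
216 = 2^3 × 3^3
144 = 2^4 × 3^2
348 = 2^2 × 3 × 29
LCM(216, 144, 348) = 2^4 × 3^3 × 29 = 12528.
Smallest positive N is 12528 − 3 = 12525.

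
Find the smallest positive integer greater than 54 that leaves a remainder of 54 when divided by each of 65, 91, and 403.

N − 54 must be a common multiple of 65, 91, and 403.
65 = 5 × 13
91 = 7 × 13
403 = 13 × 31
LCM(65, 91, 403) = 5 × 7 × 13 × 31 = 14105.
Smallest N > 54 is LCM + 54 = 14105 + 54 = 14159.

14159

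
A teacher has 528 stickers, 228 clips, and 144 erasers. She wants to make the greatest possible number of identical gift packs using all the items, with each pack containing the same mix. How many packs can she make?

The pack count must divide each quantity, so the greatest is gcd(528, 228, 144).
528 = 2^4 × 3 × 11
228 = 2^2 × 3 × 19
144 = 2^4 × 3^2
gcd(528, 228, 144) = 2^2 × 3 = 12.

12 packs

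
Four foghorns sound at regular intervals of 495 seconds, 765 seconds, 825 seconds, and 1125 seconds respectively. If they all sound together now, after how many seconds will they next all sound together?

They coincide at every common multiple of the periods; the first is the LCM.
495 = 3^2 × 5 × 11
765 = 3^2 × 5 × 17
825 = 3 × 5^2 × 11
1125 = 3^2 × 5^3
LCM(495, 765, 825, 1125) = 3^2 × 5^3 × 11 × 17 = 210375.

210375 seconds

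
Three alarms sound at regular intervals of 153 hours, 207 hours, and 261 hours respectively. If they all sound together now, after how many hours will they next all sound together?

We need the least common multiple of the intervals.
153 = 3^2 × 17
207 = 3^2 × 23
261 = 3^2 × 29
LCM(153, 207, 261) = 3^2 × 17 × 23 × 29 = 102051.

102051 hours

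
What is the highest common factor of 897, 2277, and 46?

23

897 = 3 × 13 × 23
2277 = 3^2 × 11 × 23
46 = 2 × 23
gcd(897, 2277, 46) = 23.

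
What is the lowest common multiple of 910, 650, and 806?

910 = 2 × 5 × 7 × 13
650 = 2 × 5^2 × 13
806 = 2 × 13 × 31
LCM(910, 650, 806) = 2 × 5^2 × 7 × 13 × 31 = 141050.

141050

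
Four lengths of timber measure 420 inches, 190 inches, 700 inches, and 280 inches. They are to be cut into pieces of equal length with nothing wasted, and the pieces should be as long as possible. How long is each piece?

10 inches

The greatest length dividing all of 420, 190, 700, and 280 is their gcd.
420 = 2^2 × 3 × 5 × 7
190 = 2 × 5 × 19
700 = 2^2 × 5^2 × 7
280 = 2^3 × 5 × 7
gcd(420, 190, 700, 280) = 2 × 5 = 10.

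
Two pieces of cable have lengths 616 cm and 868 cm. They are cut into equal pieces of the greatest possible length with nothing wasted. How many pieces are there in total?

53

Piece length = gcd(616, 868).
616 = 2^3 × 7 × 11
868 = 2^2 × 7 × 31
gcd(616, 868) = 2^2 × 7 = 28.
Total pieces = 616/28 + 868/28 = 22 + 31 = 53.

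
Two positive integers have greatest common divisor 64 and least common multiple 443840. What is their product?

28405760

For any two positive integers, gcd × lcm = product = 64 × 443840 = 28405760.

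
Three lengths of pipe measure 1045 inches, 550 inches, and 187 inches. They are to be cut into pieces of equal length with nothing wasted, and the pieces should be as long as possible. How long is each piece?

11 inches

Each piece length must divide every original length, so the longest possible is gcd(1045, 550, 187).
1045 = 5 × 11 × 19
550 = 2 × 5^2 × 11
187 = 11 × 17
gcd(1045, 550, 187) = 11.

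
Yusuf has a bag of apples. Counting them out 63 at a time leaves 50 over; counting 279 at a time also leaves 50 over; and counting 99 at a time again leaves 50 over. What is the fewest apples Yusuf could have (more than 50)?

21533

N − 50 must be a common multiple of 63, 279, and 99.
63 = 3^2 × 7
279 = 3^2 × 31
99 = 3^2 × 11
LCM(63, 279, 99) = 3^2 × 7 × 11 × 31 = 21483.
Smallest N > 50 is LCM + 50 = 21483 + 50 = 21533.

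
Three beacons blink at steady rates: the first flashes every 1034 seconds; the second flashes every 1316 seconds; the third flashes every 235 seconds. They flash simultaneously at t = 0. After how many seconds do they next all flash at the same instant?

They coincide at every common multiple of the periods; the first is the LCM.
1034 = 2 × 11 × 47
1316 = 2^2 × 7 × 47
235 = 5 × 47
LCM(1034, 1316, 235) = 2^2 × 5 × 7 × 11 × 47 = 72380.

72380 seconds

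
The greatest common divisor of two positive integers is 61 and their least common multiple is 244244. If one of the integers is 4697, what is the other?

For two integers, gcd × lcm = product, so the other is (61 × 244244) / 4697 = 14898884 / 4697 = 3172.

3172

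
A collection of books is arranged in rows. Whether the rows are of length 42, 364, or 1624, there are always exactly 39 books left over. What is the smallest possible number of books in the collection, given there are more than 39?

N − 39 must be a common multiple of 42, 364, and 1624.
42 = 2 × 3 × 7
364 = 2^2 × 7 × 13
1624 = 2^3 × 7 × 29
LCM(42, 364, 1624) = 2^3 × 3 × 7 × 13 × 29 = 63336.
Smallest N > 39 is LCM + 39 = 63336 + 39 = 63375.

63375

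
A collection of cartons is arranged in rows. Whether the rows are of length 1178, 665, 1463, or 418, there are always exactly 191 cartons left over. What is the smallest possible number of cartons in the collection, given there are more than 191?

N − 191 must be a common multiple of 1178, 665, 1463, and 418.
1178 = 2 × 19 × 31
665 = 5 × 7 × 19
1463 = 7 × 11 × 19
418 = 2 × 11 × 19
LCM(1178, 665, 1463, 418) = 2 × 5 × 7 × 11 × 19 × 31 = 453530.
Smallest N > 191 is LCM + 191 = 453530 + 191 = 453721.

453721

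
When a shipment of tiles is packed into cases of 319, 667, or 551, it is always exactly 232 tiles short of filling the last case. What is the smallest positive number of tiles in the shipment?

Being 232 short of a full case of size k means N ≡ −232 (mod k), i.e. N + 232 is a multiple of each size.
319 = 11 × 29
667 = 23 × 29
551 = 19 × 29
LCM(319, 667, 551) = 11 × 19 × 23 × 29 = 139403.
Smallest positive N is 139403 − 232 = 139171.

139171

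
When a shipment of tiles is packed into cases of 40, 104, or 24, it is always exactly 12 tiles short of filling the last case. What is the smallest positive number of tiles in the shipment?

Being 12 short of a full case of size k means N ≡ −12 (mod k), i.e. N + 12 is a multiple of each size.
40 = 2^3 × 5
104 = 2^3 × 13
24 = 2^3 × 3
LCM(40, 104, 24) = 2^3 × 3 × 5 × 13 = 1560.
Smallest positive N is 1560 − 12 = 1548.

1548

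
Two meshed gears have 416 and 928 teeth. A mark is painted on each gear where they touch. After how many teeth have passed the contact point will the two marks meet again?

12064 teeth

The first simultaneous occurrence is after LCM of the individual periods.
416 = 2^5 × 13
928 = 2^5 × 29
LCM(416, 928) = 2^5 × 13 × 29 = 12064.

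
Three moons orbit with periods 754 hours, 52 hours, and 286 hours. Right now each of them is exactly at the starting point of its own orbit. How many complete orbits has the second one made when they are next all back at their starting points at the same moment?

319 orbits

The first common completion time is the LCM of the periods.
754 = 2 × 13 × 29
52 = 2^2 × 13
286 = 2 × 11 × 13
LCM(754, 52, 286) = 2^2 × 11 × 13 × 29 = 16588.
Orbits for period 52: 16588 / 52 = 319.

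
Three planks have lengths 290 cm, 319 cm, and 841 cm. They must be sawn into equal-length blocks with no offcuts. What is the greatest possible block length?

The block length must divide every plank, so the greatest is gcd(290, 319, 841).
290 = 2 × 5 × 29
319 = 11 × 29
841 = 29^2
gcd(290, 319, 841) = 29.

29 cm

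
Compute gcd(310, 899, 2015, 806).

310 = 2 × 5 × 31
899 = 29 × 31
2015 = 5 × 13 × 31
806 = 2 × 13 × 31
gcd(310, 899, 2015, 806) = 31.

31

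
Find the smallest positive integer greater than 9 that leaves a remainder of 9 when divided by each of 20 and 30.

69

N − 9 must be a common multiple of 20 and 30.
20 = 2^2 × 5
30 = 2 × 3 × 5
LCM(20, 30) = 2^2 × 3 × 5 = 60.
Smallest N > 9 is LCM + 9 = 60 + 9 = 69.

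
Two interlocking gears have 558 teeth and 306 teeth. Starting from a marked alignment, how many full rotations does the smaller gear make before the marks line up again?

The first common completion time is the LCM of the periods.
558 = 2 × 3^2 × 31
306 = 2 × 3^2 × 17
LCM(558, 306) = 2 × 3^2 × 17 × 31 = 9486.
Rotations for period 306: 9486 / 306 = 31.

31 rotations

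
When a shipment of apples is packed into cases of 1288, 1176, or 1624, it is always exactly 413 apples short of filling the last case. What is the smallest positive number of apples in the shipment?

783979

Being 413 short of a full case of size k means N ≡ −413 (mod k), i.e. N + 413 is a multiple of each size.
1288 = 2^3 × 7 × 23
1176 = 2^3 × 3 × 7^2
1624 = 2^3 × 7 × 29
LCM(1288, 1176, 1624) = 2^3 × 3 × 7^2 × 23 × 29 = 784392.
Smallest positive N is 784392 − 413 = 783979.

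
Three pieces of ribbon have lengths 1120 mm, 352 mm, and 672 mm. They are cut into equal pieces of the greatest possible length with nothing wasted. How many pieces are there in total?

Piece length = gcd(1120, 352, 672).
1120 = 2^5 × 5 × 7
352 = 2^5 × 11
672 = 2^5 × 3 × 7
gcd(1120, 352, 672) = 2^5 = 32.
Total pieces = 1120/32 + 352/32 + 672/32 = 35 + 11 + 21 = 67.

67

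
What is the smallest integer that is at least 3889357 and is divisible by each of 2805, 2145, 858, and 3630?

4011150

The integer must be a common multiple of 2805, 2145, 858, and 3630, so a multiple of their LCM.
2805 = 3 × 5 × 11 × 17
2145 = 3 × 5 × 11 × 13
858 = 2 × 3 × 11 × 13
3630 = 2 × 3 × 5 × 11^2
LCM(2805, 2145, 858, 3630) = 2 × 3 × 5 × 11^2 × 13 × 17 = 802230.
Smallest multiple of 802230 that is ≥ 3889357: ⌈3889357/802230⌉ × 802230 = 5 × 802230 = 4011150.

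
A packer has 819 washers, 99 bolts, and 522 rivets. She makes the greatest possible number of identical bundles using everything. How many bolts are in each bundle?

Number of bundles = gcd(819, 99, 522).
819 = 3^2 × 7 × 13
99 = 3^2 × 11
522 = 2 × 3^2 × 29
gcd(819, 99, 522) = 3^2 = 9.
bolts per bundle = 99 / 9 = 11.

11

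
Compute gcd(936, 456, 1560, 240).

936 = 2^3 × 3^2 × 13
456 = 2^3 × 3 × 19
1560 = 2^3 × 3 × 5 × 13
240 = 2^4 × 3 × 5
gcd(936, 456, 1560, 240) = 2^3 × 3 = 24.

24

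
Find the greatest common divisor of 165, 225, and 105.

165 = 3 × 5 × 11
225 = 3^2 × 5^2
105 = 3 × 5 × 7
gcd(165, 225, 105) = 3 × 5 = 15.

15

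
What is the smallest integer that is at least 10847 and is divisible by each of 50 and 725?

The integer must be a common multiple of 50 and 725, so a multiple of their LCM.
50 = 2 × 5^2
725 = 5^2 × 29
LCM(50, 725) = 2 × 5^2 × 29 = 1450.
Smallest multiple of 1450 that is ≥ 10847: ⌈10847/1450⌉ × 1450 = 8 × 1450 = 11600.

11600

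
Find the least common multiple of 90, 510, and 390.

90 = 2 × 3^2 × 5
510 = 2 × 3 × 5 × 17
390 = 2 × 3 × 5 × 13
LCM(90, 510, 390) = 2 × 3^2 × 5 × 13 × 17 = 19890.

19890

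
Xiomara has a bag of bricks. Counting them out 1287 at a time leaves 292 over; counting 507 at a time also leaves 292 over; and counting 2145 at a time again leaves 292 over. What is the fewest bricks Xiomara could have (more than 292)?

N − 292 must be a common multiple of 1287, 507, and 2145.
1287 = 3^2 × 11 × 13
507 = 3 × 13^2
2145 = 3 × 5 × 11 × 13
LCM(1287, 507, 2145) = 3^2 × 5 × 11 × 13^2 = 83655.
Smallest N > 292 is LCM + 292 = 83655 + 292 = 83947.

83947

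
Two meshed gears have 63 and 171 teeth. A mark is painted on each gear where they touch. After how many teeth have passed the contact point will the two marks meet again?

They coincide at every common multiple of the periods; the first is the LCM.
63 = 3^2 × 7
171 = 3^2 × 19
LCM(63, 171) = 3^2 × 7 × 19 = 1197.

1197 teeth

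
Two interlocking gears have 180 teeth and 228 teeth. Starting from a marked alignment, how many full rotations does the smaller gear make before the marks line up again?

All finish a whole number of cycles simultaneously at t = LCM of the periods.
180 = 2^2 × 3^2 × 5
228 = 2^2 × 3 × 19
LCM(180, 228) = 2^2 × 3^2 × 5 × 19 = 3420.
Rotations for period 180: 3420 / 180 = 19.

19 rotations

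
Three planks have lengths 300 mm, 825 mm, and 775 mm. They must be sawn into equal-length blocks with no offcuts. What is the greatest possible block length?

This is the greatest common divisor of 300, 825, and 775.
300 = 2^2 × 3 × 5^2
825 = 3 × 5^2 × 11
775 = 5^2 × 31
gcd(300, 825, 775) = 5^2 = 25.

25 mm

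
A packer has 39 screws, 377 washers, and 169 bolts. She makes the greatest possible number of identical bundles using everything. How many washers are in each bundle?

29

Number of bundles = gcd(39, 377, 169).
39 = 3 × 13
377 = 13 × 29
169 = 13^2
gcd(39, 377, 169) = 13.
washers per bundle = 377 / 13 = 29.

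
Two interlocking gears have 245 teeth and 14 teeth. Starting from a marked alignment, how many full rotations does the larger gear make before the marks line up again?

2 rotations

The first common completion time is the LCM of the periods.
245 = 5 × 7^2
14 = 2 × 7
LCM(245, 14) = 2 × 5 × 7^2 = 490.
Rotations for period 245: 490 / 245 = 2.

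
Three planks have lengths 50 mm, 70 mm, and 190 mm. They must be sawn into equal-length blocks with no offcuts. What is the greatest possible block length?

The block length must divide every plank, so the greatest is gcd(50, 70, 190).
50 = 2 × 5^2
70 = 2 × 5 × 7
190 = 2 × 5 × 19
gcd(50, 70, 190) = 2 × 5 = 10.

10 mm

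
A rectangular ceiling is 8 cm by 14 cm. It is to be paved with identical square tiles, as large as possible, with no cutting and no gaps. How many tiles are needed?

28

Tile side = gcd(8, 14).
8 = 2^3
14 = 2 × 7
gcd(8, 14) = 2.
Tiles: (8/2) × (14/2) = 4 × 7 = 28.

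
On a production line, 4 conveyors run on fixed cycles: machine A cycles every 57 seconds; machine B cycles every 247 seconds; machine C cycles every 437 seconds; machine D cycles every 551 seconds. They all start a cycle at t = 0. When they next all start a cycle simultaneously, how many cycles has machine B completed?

They are all back at their starting positions together after one LCM of the periods.
57 = 3 × 19
247 = 13 × 19
437 = 19 × 23
551 = 19 × 29
LCM(57, 247, 437, 551) = 3 × 13 × 19 × 23 × 29 = 494247.
Cycles for period 247: 494247 / 247 = 2001.

2001 cycles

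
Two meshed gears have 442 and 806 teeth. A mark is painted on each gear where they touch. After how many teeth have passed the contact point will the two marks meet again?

13702 teeth

We need the least common multiple of the intervals.
442 = 2 × 13 × 17
806 = 2 × 13 × 31
LCM(442, 806) = 2 × 13 × 17 × 31 = 13702.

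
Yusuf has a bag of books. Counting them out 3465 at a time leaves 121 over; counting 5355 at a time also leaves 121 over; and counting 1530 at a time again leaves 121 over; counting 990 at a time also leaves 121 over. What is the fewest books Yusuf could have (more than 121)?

117931

N − 121 must be a common multiple of 3465, 5355, 1530, and 990.
3465 = 3^2 × 5 × 7 × 11
5355 = 3^2 × 5 × 7 × 17
1530 = 2 × 3^2 × 5 × 17
990 = 2 × 3^2 × 5 × 11
LCM(3465, 5355, 1530, 990) = 2 × 3^2 × 5 × 7 × 11 × 17 = 117810.
Smallest N > 121 is LCM + 121 = 117810 + 121 = 117931.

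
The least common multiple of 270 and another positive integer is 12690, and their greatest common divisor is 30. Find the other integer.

1410

gcd × lcm = product of the two integers, so the other integer is (30 × 12690) / 270 = 1410.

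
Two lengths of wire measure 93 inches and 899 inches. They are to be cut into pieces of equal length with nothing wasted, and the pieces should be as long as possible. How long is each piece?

31 inches

Each piece length must divide every original length, so the longest possible is gcd(93, 899).
93 = 3 × 31
899 = 29 × 31
gcd(93, 899) = 31.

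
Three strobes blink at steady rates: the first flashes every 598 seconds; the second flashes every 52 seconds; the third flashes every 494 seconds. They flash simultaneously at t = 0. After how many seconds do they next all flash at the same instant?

22724 seconds

The first simultaneous occurrence is after LCM of the individual periods.
598 = 2 × 13 × 23
52 = 2^2 × 13
494 = 2 × 13 × 19
LCM(598, 52, 494) = 2^2 × 13 × 19 × 23 = 22724.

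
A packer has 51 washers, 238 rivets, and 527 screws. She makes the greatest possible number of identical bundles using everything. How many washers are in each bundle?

Number of bundles = gcd(51, 238, 527).
51 = 3 × 17
238 = 2 × 7 × 17
527 = 17 × 31
gcd(51, 238, 527) = 17.
washers per bundle = 51 / 17 = 3.

3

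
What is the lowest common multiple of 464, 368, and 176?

464 = 2^4 × 29
368 = 2^4 × 23
176 = 2^4 × 11
LCM(464, 368, 176) = 2^4 × 11 × 23 × 29 = 117392.

117392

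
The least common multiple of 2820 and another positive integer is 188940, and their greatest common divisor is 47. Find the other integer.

gcd × lcm = product of the two integers, so the other integer is (47 × 188940) / 2820 = 3149.

3149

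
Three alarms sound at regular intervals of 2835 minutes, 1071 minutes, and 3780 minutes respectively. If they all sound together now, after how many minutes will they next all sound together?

192780 minutes

We need the least common multiple of the intervals.
2835 = 3^4 × 5 × 7
1071 = 3^2 × 7 × 17
3780 = 2^2 × 3^3 × 5 × 7
LCM(2835, 1071, 3780) = 2^2 × 3^4 × 5 × 7 × 17 = 192780.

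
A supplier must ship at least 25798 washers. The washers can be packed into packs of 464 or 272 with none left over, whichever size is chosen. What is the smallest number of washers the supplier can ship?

The number of washers must be a common multiple of 464 and 272, so a multiple of their LCM.
464 = 2^4 × 29
272 = 2^4 × 17
LCM(464, 272) = 2^4 × 17 × 29 = 7888.
Smallest multiple of 7888 that is ≥ 25798: ⌈25798/7888⌉ × 7888 = 4 × 7888 = 31552.

31552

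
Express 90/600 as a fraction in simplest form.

3/20

90 = 2 × 3^2 × 5
600 = 2^3 × 3 × 5^2
gcd(90, 600) = 2 × 3 × 5 = 30.
Divide numerator and denominator by 30: 90/600 = 3/20.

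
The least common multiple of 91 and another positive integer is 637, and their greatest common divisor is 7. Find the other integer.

gcd × lcm = product of the two integers, so the other integer is (7 × 637) / 91 = 49.

49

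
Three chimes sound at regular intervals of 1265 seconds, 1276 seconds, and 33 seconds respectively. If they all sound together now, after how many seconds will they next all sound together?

440220 seconds

We need the least common multiple of the intervals.
1265 = 5 × 11 × 23
1276 = 2^2 × 11 × 29
33 = 3 × 11
LCM(1265, 1276, 33) = 2^2 × 3 × 5 × 11 × 23 × 29 = 440220.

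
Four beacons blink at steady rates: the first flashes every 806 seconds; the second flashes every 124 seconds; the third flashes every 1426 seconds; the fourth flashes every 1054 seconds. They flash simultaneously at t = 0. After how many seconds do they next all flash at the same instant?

They coincide at every common multiple of the periods; the first is the LCM.
806 = 2 × 13 × 31
124 = 2^2 × 31
1426 = 2 × 23 × 31
1054 = 2 × 17 × 31
LCM(806, 124, 1426, 1054) = 2^2 × 13 × 17 × 23 × 31 = 630292.

630292 seconds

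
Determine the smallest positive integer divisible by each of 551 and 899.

551 = 19 × 29
899 = 29 × 31
LCM(551, 899) = 19 × 29 × 31 = 17081.

17081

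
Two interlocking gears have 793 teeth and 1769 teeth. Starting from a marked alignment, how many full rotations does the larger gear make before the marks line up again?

13 rotations

They are all back at their starting positions together after one LCM of the periods.
793 = 13 × 61
1769 = 29 × 61
LCM(793, 1769) = 13 × 29 × 61 = 22997.
Rotations for period 1769: 22997 / 1769 = 13.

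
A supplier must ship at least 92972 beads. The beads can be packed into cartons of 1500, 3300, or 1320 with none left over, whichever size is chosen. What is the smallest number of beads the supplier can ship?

The number of beads must be a common multiple of 1500, 3300, and 1320, so a multiple of their LCM.
1500 = 2^2 × 3 × 5^3
3300 = 2^2 × 3 × 5^2 × 11
1320 = 2^3 × 3 × 5 × 11
LCM(1500, 3300, 1320) = 2^3 × 3 × 5^3 × 11 = 33000.
Smallest multiple of 33000 that is ≥ 92972: ⌈92972/33000⌉ × 33000 = 3 × 33000 = 99000.

99000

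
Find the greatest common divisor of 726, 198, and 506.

726 = 2 × 3 × 11^2
198 = 2 × 3^2 × 11
506 = 2 × 11 × 23
gcd(726, 198, 506) = 2 × 11 = 22.

22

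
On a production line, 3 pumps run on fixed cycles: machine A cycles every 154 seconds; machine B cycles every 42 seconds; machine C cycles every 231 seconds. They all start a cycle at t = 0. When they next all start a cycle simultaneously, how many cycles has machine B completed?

11 cycles

All finish a whole number of cycles simultaneously at t = LCM of the periods.
154 = 2 × 7 × 11
42 = 2 × 3 × 7
231 = 3 × 7 × 11
LCM(154, 42, 231) = 2 × 3 × 7 × 11 = 462.
Cycles for period 42: 462 / 42 = 11.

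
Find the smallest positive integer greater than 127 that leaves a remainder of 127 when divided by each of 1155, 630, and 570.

N − 127 must be a common multiple of 1155, 630, and 570.
1155 = 3 × 5 × 7 × 11
630 = 2 × 3^2 × 5 × 7
570 = 2 × 3 × 5 × 19
LCM(1155, 630, 570) = 2 × 3^2 × 5 × 7 × 11 × 19 = 131670.
Smallest N > 127 is LCM + 127 = 131670 + 127 = 131797.

131797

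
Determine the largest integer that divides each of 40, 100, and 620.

20

40 = 2^3 × 5
100 = 2^2 × 5^2
620 = 2^2 × 5 × 31
gcd(40, 100, 620) = 2^2 × 5 = 20.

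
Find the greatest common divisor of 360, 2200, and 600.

40

360 = 2^3 × 3^2 × 5
2200 = 2^3 × 5^2 × 11
600 = 2^3 × 3 × 5^2
gcd(360, 2200, 600) = 2^3 × 5 = 40.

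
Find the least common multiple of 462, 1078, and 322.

74382

462 = 2 × 3 × 7 × 11
1078 = 2 × 7^2 × 11
322 = 2 × 7 × 23
LCM(462, 1078, 322) = 2 × 3 × 7^2 × 11 × 23 = 74382.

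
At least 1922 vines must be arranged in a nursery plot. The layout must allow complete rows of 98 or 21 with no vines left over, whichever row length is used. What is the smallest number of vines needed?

2058

The number of vines must be a common multiple of 98 and 21, so a multiple of their LCM.
98 = 2 × 7^2
21 = 3 × 7
LCM(98, 21) = 2 × 3 × 7^2 = 294.
Smallest multiple of 294 that is ≥ 1922: ⌈1922/294⌉ × 294 = 7 × 294 = 2058.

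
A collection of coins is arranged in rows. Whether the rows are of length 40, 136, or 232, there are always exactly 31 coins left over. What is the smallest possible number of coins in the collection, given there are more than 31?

19751

N − 31 must be a common multiple of 40, 136, and 232.
40 = 2^3 × 5
136 = 2^3 × 17
232 = 2^3 × 29
LCM(40, 136, 232) = 2^3 × 5 × 17 × 29 = 19720.
Smallest N > 31 is LCM + 31 = 19720 + 31 = 19751.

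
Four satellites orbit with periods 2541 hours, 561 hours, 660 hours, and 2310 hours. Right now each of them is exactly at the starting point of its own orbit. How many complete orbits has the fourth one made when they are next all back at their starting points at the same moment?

They are all back at their starting positions together after one LCM of the periods.
2541 = 3 × 7 × 11^2
561 = 3 × 11 × 17
660 = 2^2 × 3 × 5 × 11
2310 = 2 × 3 × 5 × 7 × 11
LCM(2541, 561, 660, 2310) = 2^2 × 3 × 5 × 7 × 11^2 × 17 = 863940.
Orbits for period 2310: 863940 / 2310 = 374.

374 orbits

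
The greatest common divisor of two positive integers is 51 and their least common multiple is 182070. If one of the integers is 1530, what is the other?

For two integers, gcd × lcm = product, so the other is (51 × 182070) / 1530 = 9285570 / 1530 = 6069.

6069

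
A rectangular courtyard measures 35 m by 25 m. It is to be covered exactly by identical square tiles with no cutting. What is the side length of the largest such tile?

5 m

By the Euclidean algorithm:
35 = 1 × 25 + 10
25 = 2 × 10 + 5
10 = 2 × 5 + 0
gcd(35, 25) = 5.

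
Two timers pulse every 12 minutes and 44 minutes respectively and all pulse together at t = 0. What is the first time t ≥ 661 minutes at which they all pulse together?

792 minutes

Joint pulses occur at multiples of LCM(12, 44).
12 = 2^2 × 3
44 = 2^2 × 11
LCM(12, 44) = 2^2 × 3 × 11 = 132.
Smallest multiple of 132 that is ≥ 661: ⌈661/132⌉ × 132 = 6 × 132 = 792.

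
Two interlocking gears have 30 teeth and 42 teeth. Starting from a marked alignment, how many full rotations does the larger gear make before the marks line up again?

They are all back at their starting positions together after one LCM of the periods.
30 = 2 × 3 × 5
42 = 2 × 3 × 7
LCM(30, 42) = 2 × 3 × 5 × 7 = 210.
Rotations for period 42: 210 / 42 = 5.

5 rotations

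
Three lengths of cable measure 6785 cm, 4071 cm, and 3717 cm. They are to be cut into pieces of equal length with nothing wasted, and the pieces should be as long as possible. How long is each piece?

59 cm

Each piece length must divide every original length, so the longest possible is gcd(6785, 4071, 3717).
6785 = 5 × 23 × 59
4071 = 3 × 23 × 59
3717 = 3^2 × 7 × 59
gcd(6785, 4071, 3717) = 59.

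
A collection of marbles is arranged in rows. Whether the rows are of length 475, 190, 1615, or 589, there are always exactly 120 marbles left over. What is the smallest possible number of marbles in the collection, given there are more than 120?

N − 120 must be a common multiple of 475, 190, 1615, and 589.
475 = 5^2 × 19
190 = 2 × 5 × 19
1615 = 5 × 17 × 19
589 = 19 × 31
LCM(475, 190, 1615, 589) = 2 × 5^2 × 17 × 19 × 31 = 500650.
Smallest N > 120 is LCM + 120 = 500650 + 120 = 500770.

500770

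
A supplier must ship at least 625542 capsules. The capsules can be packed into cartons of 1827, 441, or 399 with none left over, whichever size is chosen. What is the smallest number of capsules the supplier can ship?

The number of capsules must be a common multiple of 1827, 441, and 399, so a multiple of their LCM.
1827 = 3^2 × 7 × 29
441 = 3^2 × 7^2
399 = 3 × 7 × 19
LCM(1827, 441, 399) = 3^2 × 7^2 × 19 × 29 = 242991.
Smallest multiple of 242991 that is ≥ 625542: ⌈625542/242991⌉ × 242991 = 3 × 242991 = 728973.

728973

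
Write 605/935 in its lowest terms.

11/17

605 = 5 × 11^2
935 = 5 × 11 × 17
gcd(605, 935) = 5 × 11 = 55.
Divide numerator and denominator by 55: 605/935 = 11/17.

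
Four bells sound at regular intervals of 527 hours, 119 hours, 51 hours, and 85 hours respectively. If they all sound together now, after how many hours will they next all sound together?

55335 hours

We need the least common multiple of the intervals.
527 = 17 × 31
119 = 7 × 17
51 = 3 × 17
85 = 5 × 17
LCM(527, 119, 51, 85) = 3 × 5 × 7 × 17 × 31 = 55335.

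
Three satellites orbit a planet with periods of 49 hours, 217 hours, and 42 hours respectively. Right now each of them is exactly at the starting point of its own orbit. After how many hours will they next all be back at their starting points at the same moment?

9114 hours

The first simultaneous occurrence is after LCM of the individual periods.
49 = 7^2
217 = 7 × 31
42 = 2 × 3 × 7
LCM(49, 217, 42) = 2 × 3 × 7^2 × 31 = 9114.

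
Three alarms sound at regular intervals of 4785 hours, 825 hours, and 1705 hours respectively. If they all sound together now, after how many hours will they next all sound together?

741675 hours

The first simultaneous occurrence is after LCM of the individual periods.
4785 = 3 × 5 × 11 × 29
825 = 3 × 5^2 × 11
1705 = 5 × 11 × 31
LCM(4785, 825, 1705) = 3 × 5^2 × 11 × 29 × 31 = 741675.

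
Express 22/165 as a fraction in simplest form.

22 = 2 × 11
165 = 3 × 5 × 11
gcd(22, 165) = 11.
Divide numerator and denominator by 11: 22/165 = 2/15.

2/15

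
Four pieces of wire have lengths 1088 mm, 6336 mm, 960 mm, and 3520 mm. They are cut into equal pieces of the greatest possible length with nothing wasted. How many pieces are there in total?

Piece length = gcd(1088, 6336, 960, 3520).
1088 = 2^6 × 17
6336 = 2^6 × 3^2 × 11
960 = 2^6 × 3 × 5
3520 = 2^6 × 5 × 11
gcd(1088, 6336, 960, 3520) = 2^6 = 64.
Total pieces = 1088/64 + 6336/64 + 960/64 + 3520/64 = 17 + 99 + 15 + 55 = 186.

186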